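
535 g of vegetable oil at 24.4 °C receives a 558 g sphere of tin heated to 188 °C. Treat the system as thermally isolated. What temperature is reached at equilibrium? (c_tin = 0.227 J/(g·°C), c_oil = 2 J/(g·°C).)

T_f ≈ 41.7 °C

Heat gained plus heat lost sum to zero:
558*0.227*(T − 188) + 535*2*(T − 24.4) = 0
126.67(T − 188) + 1070(T − 24.4) = 0
(126.67 + 1070) T = 126.67*188 + 1070*24.4
T = 49921 / 1196.7 = 41.7 °C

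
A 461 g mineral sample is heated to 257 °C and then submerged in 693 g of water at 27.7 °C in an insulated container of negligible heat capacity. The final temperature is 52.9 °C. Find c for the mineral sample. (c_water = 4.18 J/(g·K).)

c ≈ 0.776 J/(g·K)

m_s c (T_s − T_f) = m_water c_water (T_f − T_0):
461·c·(257 − 52.9) = 693·4.18·(52.9 − 27.7)
94090 c = 72998  ⇒  c ≈ 0.7758 J/(g·K)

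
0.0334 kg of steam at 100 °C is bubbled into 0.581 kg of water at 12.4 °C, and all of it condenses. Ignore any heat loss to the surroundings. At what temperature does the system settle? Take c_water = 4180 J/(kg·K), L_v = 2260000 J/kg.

Energy balance with sensible and latent terms:
condense steam: −0.0334·2260000 = −75484
  condensate cools 100→T: 0.0334·4180·(T − 100) = 139.61(T − 100)
  water warms: 0.581·4180·(T − 12.4) = 2428.6(T − 12.4)
2568.2 T = 75484 + 13961 + 30114 = 119560
T ≈ 46.55 °C (< 100 °C, so full condensation is consistent).

T_f ≈ 46.6 °C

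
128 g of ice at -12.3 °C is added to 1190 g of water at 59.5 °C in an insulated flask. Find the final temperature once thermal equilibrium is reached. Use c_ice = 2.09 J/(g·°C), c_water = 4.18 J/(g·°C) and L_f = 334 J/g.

Setting the total heat transfer to zero:
ice -12.3→0 °C: 128·2.09·12.3 = 3290.5
  fusion: m_ice L_f = 128·334 = 42752
  warm the meltwater: 535.04 T
  water: 4974.2(T − 59.5)
5509.2 T = 295965 − 46042 = 249922
T ≈ 45.36 °C (positive, so assuming full melt was valid).

T_f ≈ 45.4 °C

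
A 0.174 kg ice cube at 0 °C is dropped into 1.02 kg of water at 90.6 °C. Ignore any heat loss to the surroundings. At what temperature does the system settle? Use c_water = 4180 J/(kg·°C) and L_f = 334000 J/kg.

T_f ≈ 65.8 °C

Energy balance with sensible and latent terms:
fusion: m_ice L_f = 0.174×334000 = 58116; warm the meltwater: 727.32 T; water cools: 1.02×4180×(T − 90.6) = 4263.6(T − 90.6)
4990.9 T = 386282 − 58116 = 328166
T ≈ 65.75 °C — above 0 °C, consistent with complete melting.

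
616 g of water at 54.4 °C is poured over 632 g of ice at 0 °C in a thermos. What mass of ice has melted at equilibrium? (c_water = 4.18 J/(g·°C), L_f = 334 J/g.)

Cooling the water to 0 °C releases 616·4.18·54.4 = 140073 J.
To melt every bit of ice: 632·334 = 211088 J.
That's not enough to melt it all — equilibrium is at 0 °C with ice remaining.
Mass melted = 140073/334 ≈ 419.4 g.

m_melted ≈ 419 g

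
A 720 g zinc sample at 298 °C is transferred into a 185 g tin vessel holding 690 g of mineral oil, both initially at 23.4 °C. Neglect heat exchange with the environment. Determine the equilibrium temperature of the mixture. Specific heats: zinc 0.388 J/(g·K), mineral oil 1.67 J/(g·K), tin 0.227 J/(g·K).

T_f ≈ 75.5 °C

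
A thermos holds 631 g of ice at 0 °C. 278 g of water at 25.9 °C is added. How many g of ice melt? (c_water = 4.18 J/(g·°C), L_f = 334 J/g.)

Water can give up m c ΔT = 278×4.18×25.9 = 30097 J before reaching 0 °C.
To melt every bit of ice: 631×334 = 210754 J.
Since 30097 < 210754 J, not all the ice melts; equilibrium is at 0 °C.
Mass melted = 30097/334 ≈ 90.11 g.

m_melted ≈ 90.1 g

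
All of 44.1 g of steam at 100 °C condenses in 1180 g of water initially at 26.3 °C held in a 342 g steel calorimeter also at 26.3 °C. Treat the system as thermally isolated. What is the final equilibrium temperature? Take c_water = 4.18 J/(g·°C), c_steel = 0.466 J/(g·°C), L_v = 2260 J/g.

Sum of m c ΔT and latent-heat terms is zero:
latent heat released on condensation: 44.1·2260 = 99666; condensate cools 100→T: 44.1·4.18·(T − 100) = 184.34(T − 100); water warms: 1180·4.18·(T − 26.3) = 4932.4(T − 26.3); steel cup: 342·0.466·(T − 26.3) = 159.37(T − 26.3)
5276.1 T = 99666 + 18434 + 133914 = 252013
T ≈ 47.77 °C, under the boiling point, so the assumption holds.

T_f ≈ 47.8 °C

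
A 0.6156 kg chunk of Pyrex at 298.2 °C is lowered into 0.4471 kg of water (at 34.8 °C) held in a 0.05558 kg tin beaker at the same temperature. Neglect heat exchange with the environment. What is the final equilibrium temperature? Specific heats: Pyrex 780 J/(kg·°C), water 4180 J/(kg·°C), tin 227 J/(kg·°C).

Energy conservation, ΣQ = 0:
0.6156×780×(T − 298.2) + 0.4471×4180×(T − 34.8) + 0.05558×227×(T − 34.8) = 0
480.17(T − 298.2) + 1868.9(T − 34.8) + 12.62(T − 34.8) = 0
2361.7 T = 208662
T = 208662 / 2361.7 = 88.4 °C

T_f ≈ 88.4 °C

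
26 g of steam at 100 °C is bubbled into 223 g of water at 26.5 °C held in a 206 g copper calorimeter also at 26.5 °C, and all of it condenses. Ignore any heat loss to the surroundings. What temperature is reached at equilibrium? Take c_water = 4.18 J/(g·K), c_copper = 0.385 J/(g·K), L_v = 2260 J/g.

T_f ≈ 86.1 °C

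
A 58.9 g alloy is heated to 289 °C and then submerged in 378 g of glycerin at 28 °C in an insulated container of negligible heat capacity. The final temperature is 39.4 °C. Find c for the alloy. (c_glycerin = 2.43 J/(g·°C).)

Heat lost by the alloy = heat gained by the glycerin:
58.9·c·(289 − 39.4) = 378·2.43·(39.4 − 28)
14701 c = 10471  ⇒  c ≈ 0.7123 J/(g·°C)

c ≈ 0.712 J/(g·°C)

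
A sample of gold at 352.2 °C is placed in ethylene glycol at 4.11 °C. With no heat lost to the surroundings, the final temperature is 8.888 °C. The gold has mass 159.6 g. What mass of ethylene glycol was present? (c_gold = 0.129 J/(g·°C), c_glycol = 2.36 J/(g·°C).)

m ≈ 627 g

Heat lost by the gold = heat gained by the glycol:
159.6×0.129×(352.2 − 8.888) = m×2.36×(8.888 − 4.11)
11.28 m = 7068.2  ⇒  m ≈ 626.8 g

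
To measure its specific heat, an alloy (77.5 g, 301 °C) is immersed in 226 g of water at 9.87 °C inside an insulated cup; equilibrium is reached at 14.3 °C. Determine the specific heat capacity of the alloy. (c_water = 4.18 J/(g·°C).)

c ≈ 0.188 J/(g·°C)

Setting the total heat transfer to zero:
77.5×c×(14.3 − 301) + 226×4.18×(14.3 − 9.87) = 0
-22219 c = -4184.9
c = -4184.9/-22219 ≈ 0.1883 J/(g·°C)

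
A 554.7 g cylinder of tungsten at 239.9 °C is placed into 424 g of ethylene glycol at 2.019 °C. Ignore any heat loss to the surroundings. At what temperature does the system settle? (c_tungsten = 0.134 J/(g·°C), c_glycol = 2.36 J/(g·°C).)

Setting the total heat transfer to zero:
554.7×0.134×(T − 239.9) + 424×2.36×(T − 2.019) = 0
74.33(T − 239.9) + 1000.6(T − 2.019) = 0
1075 T = 19852
T = 19852/1075 ≈ 18.47 °C

T_f ≈ 18.5 °C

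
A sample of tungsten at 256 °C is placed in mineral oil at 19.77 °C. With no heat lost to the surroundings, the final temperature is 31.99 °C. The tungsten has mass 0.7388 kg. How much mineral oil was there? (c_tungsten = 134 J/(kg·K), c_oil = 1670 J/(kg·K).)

Heat lost by the tungsten = heat gained by the oil:
0.7388·134·(256 − 31.99) = m·1670·(31.99 − 19.77)
20407 m = 22177  ⇒  m ≈ 1.087 kg

m ≈ 1.09 kg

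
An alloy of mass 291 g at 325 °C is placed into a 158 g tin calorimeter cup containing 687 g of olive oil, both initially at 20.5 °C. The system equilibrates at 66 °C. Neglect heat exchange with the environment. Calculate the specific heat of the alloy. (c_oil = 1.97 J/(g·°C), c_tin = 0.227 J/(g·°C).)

c ≈ 0.839 J/(g·°C)

Energy conservation, ΣQ = 0:
291·c·(66 − 325) + 687·1.97·(66 − 20.5) + 158·0.227·(66 − 20.5) = 0
-75369 c = -63211
c = -63211/-75369 ≈ 0.8387 J/(g·°C)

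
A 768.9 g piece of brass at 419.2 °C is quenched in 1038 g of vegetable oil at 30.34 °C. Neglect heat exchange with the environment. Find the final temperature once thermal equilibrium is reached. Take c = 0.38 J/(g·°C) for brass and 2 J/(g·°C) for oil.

T_f ≈ 78.3 °C

Net heat exchanged in the isolated system is zero:
768.9*0.38*(T − 419.2) + 1038*2*(T − 30.34) = 0
292.18(T − 419.2) + 2076(T − 30.34) = 0
(292.18 + 2076) T = 292.18*419.2 + 2076*30.34
T = 185469 / 2368.2 = 78.3 °C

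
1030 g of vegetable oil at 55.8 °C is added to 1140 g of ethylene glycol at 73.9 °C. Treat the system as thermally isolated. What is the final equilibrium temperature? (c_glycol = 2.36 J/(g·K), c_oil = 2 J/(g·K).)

Set heat shed by the hot body equal to heat absorbed by the cold body:
1140·2.36·(73.9 − T) = 1030·2·(T − 55.8)
2690.4(73.9 − T) = 2060(T − 55.8)
4750.4 T = 313769  ⇒  T ≈ 66.05 °C

T_f ≈ 66.1 °C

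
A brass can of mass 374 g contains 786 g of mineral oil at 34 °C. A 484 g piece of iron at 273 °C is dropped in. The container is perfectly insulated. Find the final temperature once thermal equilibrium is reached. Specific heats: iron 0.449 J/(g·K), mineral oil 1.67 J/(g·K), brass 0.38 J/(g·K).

T_f ≈ 65.1 °C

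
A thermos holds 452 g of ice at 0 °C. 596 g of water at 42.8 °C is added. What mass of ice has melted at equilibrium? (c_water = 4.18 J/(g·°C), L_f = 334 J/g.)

m_melted ≈ 319 g

Heat available from the water dropping to 0 °C: 596·4.18·42.8 = 106627 J.
Fully melting the ice requires m_ice L_f = 452·334 = 150968 J.
Since 106627 < 150968 J, not all the ice melts; equilibrium is at 0 °C.
m_melt = 106627 / L_f = 319.2 g.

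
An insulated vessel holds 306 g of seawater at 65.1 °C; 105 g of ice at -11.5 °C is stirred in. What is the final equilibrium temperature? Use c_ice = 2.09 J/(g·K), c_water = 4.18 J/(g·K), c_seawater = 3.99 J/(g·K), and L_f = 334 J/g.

Conservation of energy gives ΣQ = 0:
warm ice to 0 °C: 105·2.09·(0 − (-11.5)) = 2523.7; latent heat to melt: 105·334 = 35070; meltwater 0→T: 105·4.18·T = 438.9 T; seawater: 1220.9(T − 65.1)
1659.8 T = 79483 − 37594 = 41890
T ≈ 25.24 °C. Since T > 0 °C, the all-ice-melts assumption holds.

T_f ≈ 25.2 °C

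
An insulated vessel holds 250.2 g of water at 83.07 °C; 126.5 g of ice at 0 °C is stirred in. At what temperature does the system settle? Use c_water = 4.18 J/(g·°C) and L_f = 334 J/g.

Conservation of energy gives ΣQ = 0:
fusion: m_ice L_f = 126.5·334 = 42251
  meltwater 0→T: 126.5·4.18·T = 528.77 T
  water: 1045.8(T − 83.07)
1574.6 T = 86878 − 42251 = 44627
T ≈ 28.34 °C (positive, so assuming full melt was valid).

T_f ≈ 28.3 °C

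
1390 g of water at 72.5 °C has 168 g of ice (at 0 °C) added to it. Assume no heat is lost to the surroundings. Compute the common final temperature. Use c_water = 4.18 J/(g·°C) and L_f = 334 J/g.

Setting the total heat transfer to zero:
fusion: m_ice L_f = 168×334 = 56112
  warm the meltwater: 702.24 T
  water cools: 1390×4.18×(T − 72.5) = 5810.2(T − 72.5)
6512.4 T = 421240 − 56112 = 365128
T ≈ 56.07 °C. Since T > 0 °C, the all-ice-melts assumption holds.

T_f ≈ 56.1 °C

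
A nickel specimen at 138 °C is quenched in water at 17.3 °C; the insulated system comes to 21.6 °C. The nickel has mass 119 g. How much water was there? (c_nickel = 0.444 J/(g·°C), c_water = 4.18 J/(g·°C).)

m ≈ 342 g

Setting the total heat transfer to zero:
119·0.444·(21.6 − 138) + m·4.18·(21.6 − 17.3) = 0
17.97 m = 6150.1
m = 6150.1/17.97 ≈ 342.2 g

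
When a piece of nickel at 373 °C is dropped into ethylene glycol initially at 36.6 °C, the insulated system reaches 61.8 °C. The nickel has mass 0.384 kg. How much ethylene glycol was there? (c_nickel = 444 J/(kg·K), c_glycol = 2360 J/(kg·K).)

m ≈ 0.892 kg

|Q_nickel| = |Q_glycol|:
0.384·444·(373 − 61.8) = m·2360·(61.8 − 36.6)
59472 m = 53058  ⇒  m ≈ 0.8922 kg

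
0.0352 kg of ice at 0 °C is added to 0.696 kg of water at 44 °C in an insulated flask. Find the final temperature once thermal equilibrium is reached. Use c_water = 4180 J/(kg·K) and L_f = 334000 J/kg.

Conservation of energy gives ΣQ = 0:
fusion: m_ice L_f = 0.0352×334000 = 11757
  meltwater 0→T: 0.0352×4180×T = 147.14 T
  water cools: 0.696×4180×(T − 44) = 2909.3(T − 44)
3056.4 T = 128008 − 11757 = 116252
T ≈ 38.04 °C. Since T > 0 °C, the all-ice-melts assumption holds.

T_f ≈ 38.0 °C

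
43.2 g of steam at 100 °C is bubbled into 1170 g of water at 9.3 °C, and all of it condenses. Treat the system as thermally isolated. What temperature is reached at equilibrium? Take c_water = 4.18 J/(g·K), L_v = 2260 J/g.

T_f ≈ 31.8 °C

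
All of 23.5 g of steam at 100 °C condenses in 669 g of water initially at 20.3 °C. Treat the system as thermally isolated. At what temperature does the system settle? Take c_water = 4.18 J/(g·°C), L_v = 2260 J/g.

T_f ≈ 41.4 °C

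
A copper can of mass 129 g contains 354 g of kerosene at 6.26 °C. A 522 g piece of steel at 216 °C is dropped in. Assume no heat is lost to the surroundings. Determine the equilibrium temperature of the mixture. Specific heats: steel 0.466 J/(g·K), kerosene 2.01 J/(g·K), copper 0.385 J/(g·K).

T_f ≈ 57.1 °C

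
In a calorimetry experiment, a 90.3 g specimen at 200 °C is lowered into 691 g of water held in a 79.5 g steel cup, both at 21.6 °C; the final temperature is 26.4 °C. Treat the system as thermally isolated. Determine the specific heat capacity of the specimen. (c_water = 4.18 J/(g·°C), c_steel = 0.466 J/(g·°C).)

c ≈ 0.896 J/(g·°C)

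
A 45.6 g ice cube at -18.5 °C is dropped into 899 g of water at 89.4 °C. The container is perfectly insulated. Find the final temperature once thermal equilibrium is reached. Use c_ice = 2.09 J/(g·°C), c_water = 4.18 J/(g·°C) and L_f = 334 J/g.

T_f ≈ 80.8 °C

Setting the total heat transfer to zero:
ice -18.5→0 °C: 45.6×2.09×18.5 = 1763.1; fusion: m_ice L_f = 45.6×334 = 15230; meltwater 0→T: 45.6×4.18×T = 190.61 T; water: 3757.8(T − 89.4)
3948.4 T = 335949 − 16994 = 318956
T ≈ 80.78 °C. Since T > 0 °C, the all-ice-melts assumption holds.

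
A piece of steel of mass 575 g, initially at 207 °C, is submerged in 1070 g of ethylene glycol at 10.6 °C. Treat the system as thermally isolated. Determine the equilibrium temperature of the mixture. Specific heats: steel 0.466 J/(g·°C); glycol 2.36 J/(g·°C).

T_f ≈ 29.4 °C

T_f is the heat-capacity-weighted average of the initial temperatures:
T_f = (267.95*207 + 2525.2*10.6) / (267.95 + 2525.2)
    = 82233 / 2793.1 ≈ 29.44 °C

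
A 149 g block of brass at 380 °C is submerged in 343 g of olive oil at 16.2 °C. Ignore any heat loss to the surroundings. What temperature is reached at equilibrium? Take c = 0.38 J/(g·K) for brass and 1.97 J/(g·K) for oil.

T_f ≈ 44.3 °C

T_f = Σ m_i c_i T_i / Σ m_i c_i:
T_f = (56.62×380 + 675.71×16.2) / (56.62 + 675.71)
    = 32462 / 732.33 ≈ 44.33 °C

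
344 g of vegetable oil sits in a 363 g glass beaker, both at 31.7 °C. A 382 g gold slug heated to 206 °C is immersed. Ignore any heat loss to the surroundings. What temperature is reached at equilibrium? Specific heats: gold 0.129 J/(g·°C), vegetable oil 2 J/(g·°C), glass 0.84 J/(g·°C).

Let T be the final temperature. ΣQ_i = 0:
382*0.129*(T − 206) + 344*2*(T − 31.7) + 363*0.84*(T − 31.7) = 0
1042.2 T = 41627
T = 41627/1042.2 ≈ 39.94 °C

T_f ≈ 39.9 °C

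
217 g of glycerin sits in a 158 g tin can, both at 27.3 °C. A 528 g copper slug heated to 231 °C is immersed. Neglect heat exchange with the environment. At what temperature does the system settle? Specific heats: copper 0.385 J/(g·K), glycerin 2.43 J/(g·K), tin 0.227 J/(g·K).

T_f ≈ 81.3 °C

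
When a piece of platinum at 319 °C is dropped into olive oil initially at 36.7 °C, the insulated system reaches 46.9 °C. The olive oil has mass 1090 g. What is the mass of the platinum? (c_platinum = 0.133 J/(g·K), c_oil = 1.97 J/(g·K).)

|Q_platinum| = |Q_oil|:
m×0.133×(319 − 46.9) = 1090×1.97×(46.9 − 36.7)
36.19 m = 21902  ⇒  m ≈ 605.2 g

m ≈ 605 g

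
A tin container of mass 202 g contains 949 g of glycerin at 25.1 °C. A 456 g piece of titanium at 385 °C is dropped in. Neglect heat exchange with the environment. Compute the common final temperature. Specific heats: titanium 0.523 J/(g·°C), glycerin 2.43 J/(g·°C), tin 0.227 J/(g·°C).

T_f ≈ 58.2 °C

With ΣQ=0 the equilibrium temperature is the m·c-weighted mean:
T_f = (238.49*385 + 2306.1*25.1 + 45.85*25.1) / (238.49 + 2306.1 + 45.85)
    = 150851 / 2590.4 ≈ 58.23 °C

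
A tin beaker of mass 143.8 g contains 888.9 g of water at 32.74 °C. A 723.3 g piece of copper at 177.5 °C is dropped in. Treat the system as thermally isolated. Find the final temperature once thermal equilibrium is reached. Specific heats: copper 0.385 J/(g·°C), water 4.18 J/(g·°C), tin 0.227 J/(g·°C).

Conservation of energy gives ΣQ = 0:
723.3×0.385×(T − 177.5) + 888.9×4.18×(T − 32.74) + 143.8×0.227×(T − 32.74) = 0
278.47(T − 177.5) + 3715.6(T − 32.74) + 32.64(T − 32.74) = 0
(278.47 + 3715.6 + 32.64) T = 278.47×177.5 + 3715.6×32.74 + 32.64×32.74
T ≈ 42.75 °C

T_f ≈ 42.8 °C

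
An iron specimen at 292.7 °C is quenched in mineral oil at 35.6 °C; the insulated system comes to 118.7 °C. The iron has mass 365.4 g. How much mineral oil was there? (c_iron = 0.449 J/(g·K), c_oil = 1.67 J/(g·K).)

m ≈ 206 g

|Q_iron| = |Q_oil|:
365.4·0.449·(292.7 − 118.7) = m·1.67·(118.7 − 35.6)
138.78 m = 28547  ⇒  m ≈ 205.7 g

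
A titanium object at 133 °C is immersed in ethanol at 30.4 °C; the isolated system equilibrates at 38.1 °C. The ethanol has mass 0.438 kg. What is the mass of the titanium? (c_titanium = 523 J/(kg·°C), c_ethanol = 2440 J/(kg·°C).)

m ≈ 0.166 kg

Energy conservation, ΣQ = 0:
m×523×(38.1 − 133) + 0.438×2440×(38.1 − 30.4) = 0
-49633 m = -8229.1
m = -8229.1/-49633 ≈ 0.1658 kg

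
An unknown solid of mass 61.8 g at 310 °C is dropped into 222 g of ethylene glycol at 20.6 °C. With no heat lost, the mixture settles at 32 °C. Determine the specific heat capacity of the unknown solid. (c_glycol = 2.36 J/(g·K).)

c ≈ 0.348 J/(g·K)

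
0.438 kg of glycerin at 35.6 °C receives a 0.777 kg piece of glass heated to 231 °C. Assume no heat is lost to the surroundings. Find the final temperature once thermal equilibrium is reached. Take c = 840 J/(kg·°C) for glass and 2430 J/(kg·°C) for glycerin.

Set heat shed by the hot body equal to heat absorbed by the cold body:
0.777·840·(231 − T) = 0.438·2430·(T − 35.6)
652.68(231 − T) = 1064.3(T − 35.6)
1717 T = 188660  ⇒  T ≈ 109.88 °C

T_f ≈ 109.9 °C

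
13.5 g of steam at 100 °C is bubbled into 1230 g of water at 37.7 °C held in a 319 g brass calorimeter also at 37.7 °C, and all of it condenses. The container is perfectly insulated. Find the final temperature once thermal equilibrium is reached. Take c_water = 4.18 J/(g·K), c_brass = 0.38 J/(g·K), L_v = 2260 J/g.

T_f ≈ 44.1 °C

Net heat exchanged in the isolated system is zero:
steam→water at 100 °C releases m L_v = 13.5×2260 = 30510
  condensate cools 100→T: 13.5×4.18×(T − 100) = 56.43(T − 100)
  original water: 5141.4(T − 37.7)
  brass cup: 319×0.38×(T − 37.7) = 121.22(T − 37.7)
5319.1 T = 30510 + 5643 + 198401 = 234554
T ≈ 44.10 °C (< 100 °C, so full condensation is consistent).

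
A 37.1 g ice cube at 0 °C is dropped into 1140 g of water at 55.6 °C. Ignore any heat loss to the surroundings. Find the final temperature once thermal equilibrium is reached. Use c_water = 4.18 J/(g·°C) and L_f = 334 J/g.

Net heat exchanged in the isolated system is zero:
melt ice: 37.1×334 = 12391
  warm the meltwater: 155.08 T
  water: 4765.2(T − 55.6)
4920.3 T = 264945 − 12391 = 252554
T ≈ 51.33 °C. Since T > 0 °C, the all-ice-melts assumption holds.

T_f ≈ 51.3 °C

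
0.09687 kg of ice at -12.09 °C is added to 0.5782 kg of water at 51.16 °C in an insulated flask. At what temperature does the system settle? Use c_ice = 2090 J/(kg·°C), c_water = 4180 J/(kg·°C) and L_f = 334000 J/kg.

T_f ≈ 31.5 °C

Energy balance with sensible and latent terms:
ice -12.09→0 °C: 0.09687×2090×12.09 = 2447.7
  fusion: m_ice L_f = 0.09687×334000 = 32355
  warm the meltwater: 404.92 T
  water: 2416.9(T − 51.16)
2821.8 T = 123647 − 34802 = 88845
T ≈ 31.49 °C — above 0 °C, consistent with complete melting.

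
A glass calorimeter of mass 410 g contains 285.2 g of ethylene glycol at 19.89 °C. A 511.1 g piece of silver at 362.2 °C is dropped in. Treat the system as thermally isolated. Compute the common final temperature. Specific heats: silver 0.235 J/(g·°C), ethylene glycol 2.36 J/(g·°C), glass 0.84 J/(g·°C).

Let T be the final temperature. ΣQ_i = 0:
511.1·0.235·(T − 362.2) + 285.2·2.36·(T − 19.89) + 410·0.84·(T − 19.89) = 0
120.11(T − 362.2) + 673.07(T − 19.89) + 344.4(T − 19.89) = 0
1137.6 T = 63741
T ≈ 56.03 °C

T_f ≈ 56.0 °C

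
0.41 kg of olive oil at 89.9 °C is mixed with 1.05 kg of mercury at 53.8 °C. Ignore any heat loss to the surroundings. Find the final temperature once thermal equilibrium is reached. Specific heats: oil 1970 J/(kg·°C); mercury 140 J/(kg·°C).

T_f ≈ 84.3 °C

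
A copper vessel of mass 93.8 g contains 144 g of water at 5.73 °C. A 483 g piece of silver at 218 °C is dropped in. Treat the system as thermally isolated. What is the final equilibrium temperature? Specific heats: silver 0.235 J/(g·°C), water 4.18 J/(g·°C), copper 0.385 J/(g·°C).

With ΣQ=0 the equilibrium temperature is the m·c-weighted mean:
T_f = (113.5*218 + 601.92*5.73 + 36.11*5.73) / (113.5 + 601.92 + 36.11)
    = 28400 / 751.54 ≈ 37.79 °C

T_f ≈ 37.8 °C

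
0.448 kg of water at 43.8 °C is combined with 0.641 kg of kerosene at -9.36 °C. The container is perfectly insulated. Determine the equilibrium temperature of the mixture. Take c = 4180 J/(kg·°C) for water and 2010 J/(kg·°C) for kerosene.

T_f ≈ 22.1 °C

T_f = Σ m_i c_i T_i / Σ m_i c_i:
T_f = (1872.6*43.8 + 1288.4*(-9.36)) / (1872.6 + 1288.4)
    = 69962 / 3161.1 ≈ 22.13 °C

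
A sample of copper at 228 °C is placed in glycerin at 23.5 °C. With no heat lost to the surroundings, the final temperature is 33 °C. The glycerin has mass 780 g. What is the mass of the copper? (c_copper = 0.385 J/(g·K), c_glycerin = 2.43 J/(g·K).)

Let T be the final temperature. ΣQ_i = 0:
m×0.385×(33 − 228) + 780×2.43×(33 − 23.5) = 0
-75.08 m = -18006
m = -18006/-75.08 ≈ 239.8 g

m ≈ 240 g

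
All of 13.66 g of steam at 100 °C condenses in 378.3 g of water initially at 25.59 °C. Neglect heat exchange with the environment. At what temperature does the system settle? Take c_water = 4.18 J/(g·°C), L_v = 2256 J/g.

Taking heat into each body as positive, Σ m c ΔT = 0:
latent heat released on condensation: 13.66×2256 = 30817
  condensate cools 100→T: 13.66×4.18×(T − 100) = 57.1(T − 100)
  water warms: 378.3×4.18×(T − 25.59) = 1581.3(T − 25.59)
1638.4 T = 30817 + 5709.9 + 40465 = 76992
T ≈ 46.99 °C, under the boiling point, so the assumption holds.

T_f ≈ 47.0 °C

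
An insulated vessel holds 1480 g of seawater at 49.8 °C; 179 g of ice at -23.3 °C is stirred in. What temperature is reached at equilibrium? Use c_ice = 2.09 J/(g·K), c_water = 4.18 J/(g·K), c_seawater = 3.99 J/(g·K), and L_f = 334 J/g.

T_f ≈ 33.9 °C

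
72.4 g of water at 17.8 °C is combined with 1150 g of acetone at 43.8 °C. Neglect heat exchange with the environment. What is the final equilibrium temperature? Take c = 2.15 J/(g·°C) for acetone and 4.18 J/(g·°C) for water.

|Q_acetone| = |Q_water|:
1150×2.15×(43.8 − T) = 72.4×4.18×(T − 17.8)
2472.5(43.8 − T) = 302.63(T − 17.8)
2775.1 T = 113682  ⇒  T ≈ 40.96 °C

T_f ≈ 41.0 °C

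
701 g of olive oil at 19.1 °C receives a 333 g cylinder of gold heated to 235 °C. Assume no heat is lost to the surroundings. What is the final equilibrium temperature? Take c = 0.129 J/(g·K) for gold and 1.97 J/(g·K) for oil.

|Q_gold| = |Q_oil|:
333×0.129×(235 − T) = 701×1.97×(T − 19.1)
42.96(235 − T) = 1381(T − 19.1)
1423.9 T = 36471  ⇒  T ≈ 25.61 °C

T_f ≈ 25.6 °C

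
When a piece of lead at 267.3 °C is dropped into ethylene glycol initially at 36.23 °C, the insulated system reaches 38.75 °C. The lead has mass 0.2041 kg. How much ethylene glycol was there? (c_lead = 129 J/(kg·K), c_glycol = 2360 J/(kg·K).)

m ≈ 1.01 kg

Energy conservation, ΣQ = 0:
0.2041·129·(38.75 − 267.3) + m·2360·(38.75 − 36.23) = 0
5947.2 m = 6017.5
m = 6017.5/5947.2 ≈ 1.012 kg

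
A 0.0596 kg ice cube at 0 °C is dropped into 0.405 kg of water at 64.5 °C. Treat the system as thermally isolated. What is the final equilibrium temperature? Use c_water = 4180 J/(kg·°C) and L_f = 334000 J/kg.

T_f ≈ 46.0 °C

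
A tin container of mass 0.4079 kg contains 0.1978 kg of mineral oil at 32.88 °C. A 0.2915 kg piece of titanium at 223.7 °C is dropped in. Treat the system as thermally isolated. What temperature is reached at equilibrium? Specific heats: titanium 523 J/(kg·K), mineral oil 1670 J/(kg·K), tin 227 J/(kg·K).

T_f ≈ 83.4 °C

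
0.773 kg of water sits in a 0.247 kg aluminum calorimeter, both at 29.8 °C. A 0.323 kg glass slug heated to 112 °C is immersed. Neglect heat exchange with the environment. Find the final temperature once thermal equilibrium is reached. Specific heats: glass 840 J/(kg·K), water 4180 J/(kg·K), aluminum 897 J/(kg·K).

T_f ≈ 35.8 °C

Setting the total heat transfer to zero:
0.323×840×(T − 112) + 0.773×4180×(T − 29.8) + 0.247×897×(T − 29.8) = 0
(271.32 + 3231.1 + 221.56) T = 271.32×112 + 3231.1×29.8 + 221.56×29.8
T ≈ 35.79 °C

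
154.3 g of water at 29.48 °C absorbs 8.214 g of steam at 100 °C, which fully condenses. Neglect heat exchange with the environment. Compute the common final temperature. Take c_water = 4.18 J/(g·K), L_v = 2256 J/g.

T_f ≈ 60.3 °C

Energy conservation, ΣQ = 0:
condense steam: −8.214×2256 = −18531
  condensate cools 100→T: 8.214×4.18×(T − 100) = 34.33(T − 100)
  original water: 644.97(T − 29.48)
679.31 T = 18531 + 3433.5 + 19014 = 40978
T ≈ 60.32 °C — below 100 °C, confirming all the steam condensed.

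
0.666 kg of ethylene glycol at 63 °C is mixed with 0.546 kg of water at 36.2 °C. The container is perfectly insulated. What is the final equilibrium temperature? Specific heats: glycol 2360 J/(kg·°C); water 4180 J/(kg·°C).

T_f ≈ 47.1 °C

T_f = Σ m_i c_i T_i / Σ m_i c_i:
T_f = (1571.8*63 + 2282.3*36.2) / (1571.8 + 2282.3)
    = 181639 / 3854 ≈ 47.13 °C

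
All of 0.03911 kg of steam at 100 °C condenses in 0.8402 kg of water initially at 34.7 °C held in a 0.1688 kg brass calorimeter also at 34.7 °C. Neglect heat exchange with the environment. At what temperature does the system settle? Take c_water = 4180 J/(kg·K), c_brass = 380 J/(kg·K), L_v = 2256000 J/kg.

T_f ≈ 61.1 °C

Taking heat into each body as positive, Σ m c ΔT = 0:
latent heat released on condensation: 0.03911×2256000 = 88232
  condensate cools 100→T: 0.03911×4180×(T − 100) = 163.48(T − 100)
  original water: 3512(T − 34.7)
  brass cup: 0.1688×380×(T − 34.7) = 64.14(T − 34.7)
3739.7 T = 88232 + 16348 + 124093 = 228674
T ≈ 61.15 °C — below 100 °C, confirming all the steam condensed.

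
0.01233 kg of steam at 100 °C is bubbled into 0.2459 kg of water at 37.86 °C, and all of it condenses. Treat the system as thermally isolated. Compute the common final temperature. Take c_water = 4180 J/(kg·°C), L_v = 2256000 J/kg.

T_f ≈ 66.6 °C

Energy balance with sensible and latent terms:
steam→water at 100 °C releases m L_v = 0.01233×2256000 = 27816
  condensed water 100 °C→T: 51.54(T − 100)
  water warms: 0.2459×4180×(T − 37.86) = 1027.9(T − 37.86)
1079.4 T = 27816 + 5153.9 + 38915 = 71885
T ≈ 66.60 °C, under the boiling point, so the assumption holds.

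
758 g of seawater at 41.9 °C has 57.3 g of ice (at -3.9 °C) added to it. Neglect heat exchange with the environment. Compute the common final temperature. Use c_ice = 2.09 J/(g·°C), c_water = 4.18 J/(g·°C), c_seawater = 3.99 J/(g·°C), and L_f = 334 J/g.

Heat gained plus heat lost sum to zero:
warm ice to 0 °C: 57.3×2.09×(0 − (-3.9)) = 467.05; melt ice: 57.3×334 = 19138; meltwater 0→T: 57.3×4.18×T = 239.51 T; seawater cools: 758×3.99×(T − 41.9) = 3024.4(T − 41.9)
3263.9 T = 126723 − 19605 = 107118
T ≈ 32.82 °C — above 0 °C, consistent with complete melting.

T_f ≈ 32.8 °C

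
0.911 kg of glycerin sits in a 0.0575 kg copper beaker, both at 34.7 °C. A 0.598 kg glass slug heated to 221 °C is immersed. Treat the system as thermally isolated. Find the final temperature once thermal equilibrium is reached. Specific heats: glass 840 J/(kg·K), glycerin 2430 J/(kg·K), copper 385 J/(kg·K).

Let T be the final temperature. ΣQ_i = 0:
0.598*840*(T − 221) + 0.911*2430*(T − 34.7) + 0.0575*385*(T − 34.7) = 0
502.32(T − 221) + 2213.7(T − 34.7) + 22.14(T − 34.7) = 0
(502.32 + 2213.7 + 22.14) T = 502.32*221 + 2213.7*34.7 + 22.14*34.7
T = 188597/2738.2 ≈ 68.88 °C

T_f ≈ 68.9 °C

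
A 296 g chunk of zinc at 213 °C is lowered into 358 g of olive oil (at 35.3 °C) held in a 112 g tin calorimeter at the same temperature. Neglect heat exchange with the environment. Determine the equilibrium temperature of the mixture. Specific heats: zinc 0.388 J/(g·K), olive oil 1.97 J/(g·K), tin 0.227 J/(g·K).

Taking heat into each body as positive, Σ m c ΔT = 0:
296*0.388*(T − 213) + 358*1.97*(T − 35.3) + 112*0.227*(T − 35.3) = 0
(114.85 + 705.26 + 25.42) T = 114.85*213 + 705.26*35.3 + 25.42*35.3
T = 50256 / 845.53 = 59.4 °C

T_f ≈ 59.4 °C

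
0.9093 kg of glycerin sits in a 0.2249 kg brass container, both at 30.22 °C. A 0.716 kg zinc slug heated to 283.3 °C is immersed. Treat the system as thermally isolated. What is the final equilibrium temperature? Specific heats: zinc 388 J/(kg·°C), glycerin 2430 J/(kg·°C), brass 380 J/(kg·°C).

T_f ≈ 57.5 °C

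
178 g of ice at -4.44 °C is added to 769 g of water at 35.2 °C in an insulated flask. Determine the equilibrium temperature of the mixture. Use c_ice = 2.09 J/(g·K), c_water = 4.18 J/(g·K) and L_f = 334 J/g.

T_f ≈ 13.1 °C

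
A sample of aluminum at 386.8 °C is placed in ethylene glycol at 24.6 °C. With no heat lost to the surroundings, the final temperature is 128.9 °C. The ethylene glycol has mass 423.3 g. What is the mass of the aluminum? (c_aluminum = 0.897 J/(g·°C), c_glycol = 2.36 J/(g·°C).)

m ≈ 450 g

Conservation of energy gives ΣQ = 0:
m×0.897×(128.9 − 386.8) + 423.3×2.36×(128.9 − 24.6) = 0
-231.34 m = -104194
m = -104194/-231.34 ≈ 450.4 g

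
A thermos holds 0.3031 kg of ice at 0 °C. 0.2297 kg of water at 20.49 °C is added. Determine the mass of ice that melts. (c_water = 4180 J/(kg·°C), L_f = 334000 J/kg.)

m_melted ≈ 0.0589 kg

Heat available from the water dropping to 0 °C: 0.2297·4180·20.49 = 19673 J.
Melting all 0.3031 kg of ice would need 0.3031·334000 = 101235 J.
Since 19673 < 101235 J, not all the ice melts; equilibrium is at 0 °C.
Mass melted = 19673/334000 ≈ 0.0589 kg.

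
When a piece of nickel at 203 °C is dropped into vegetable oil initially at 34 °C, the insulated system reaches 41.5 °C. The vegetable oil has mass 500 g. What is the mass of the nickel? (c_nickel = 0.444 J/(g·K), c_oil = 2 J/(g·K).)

Energy conservation, ΣQ = 0:
m·0.444·(41.5 − 203) + 500·2·(41.5 − 34) = 0
-71.71 m = -7500
m = -7500/-71.71 ≈ 104.6 g

m ≈ 105 g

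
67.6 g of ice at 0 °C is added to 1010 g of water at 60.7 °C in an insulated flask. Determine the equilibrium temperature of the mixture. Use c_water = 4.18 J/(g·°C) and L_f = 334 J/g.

Conservation of energy gives ΣQ = 0:
latent heat to melt: 67.6·334 = 22578; meltwater 0→T: 67.6·4.18·T = 282.57 T; water: 4221.8(T − 60.7)
4504.4 T = 256263 − 22578 = 233685
T ≈ 51.88 °C (positive, so assuming full melt was valid).

T_f ≈ 51.9 °C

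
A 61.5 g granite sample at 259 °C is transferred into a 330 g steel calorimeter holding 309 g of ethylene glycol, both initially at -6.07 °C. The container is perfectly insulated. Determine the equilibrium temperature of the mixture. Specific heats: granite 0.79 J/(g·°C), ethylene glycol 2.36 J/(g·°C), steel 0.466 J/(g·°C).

Let T be the final temperature. ΣQ_i = 0:
61.5·0.79·(T − 259) + 309·2.36·(T − (-6.07)) + 330·0.466·(T − (-6.07)) = 0
931.61 T = 7223.6
T ≈ 7.75 °C

T_f ≈ 7.8 °C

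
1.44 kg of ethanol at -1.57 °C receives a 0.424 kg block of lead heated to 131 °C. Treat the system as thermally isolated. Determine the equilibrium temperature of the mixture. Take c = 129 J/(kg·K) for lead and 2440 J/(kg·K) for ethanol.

Let T be the final temperature. ΣQ_i = 0:
0.424*129*(T − 131) + 1.44*2440*(T − (-1.57)) = 0
3568.3 T = 1648.8
T ≈ 0.46 °C

T_f ≈ 0.5 °C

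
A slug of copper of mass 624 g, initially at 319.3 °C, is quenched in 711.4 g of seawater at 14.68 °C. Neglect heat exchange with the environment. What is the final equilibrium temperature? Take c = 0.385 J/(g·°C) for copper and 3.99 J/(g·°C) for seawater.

Energy conservation, ΣQ = 0:
624×0.385×(T − 319.3) + 711.4×3.99×(T − 14.68) = 0
3078.7 T = 118378
T = 118378 / 3078.7 = 38.5 °C

T_f ≈ 38.5 °C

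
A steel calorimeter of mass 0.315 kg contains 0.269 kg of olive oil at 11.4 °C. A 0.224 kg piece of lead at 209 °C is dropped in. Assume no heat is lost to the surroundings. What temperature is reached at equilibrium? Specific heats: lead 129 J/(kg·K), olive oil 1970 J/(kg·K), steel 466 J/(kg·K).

T_f ≈ 19.5 °C

Let T be the final temperature. ΣQ_i = 0:
0.224·129·(T − 209) + 0.269·1970·(T − 11.4) + 0.315·466·(T − 11.4) = 0
705.62 T = 13754
T = 13754/705.62 ≈ 19.49 °C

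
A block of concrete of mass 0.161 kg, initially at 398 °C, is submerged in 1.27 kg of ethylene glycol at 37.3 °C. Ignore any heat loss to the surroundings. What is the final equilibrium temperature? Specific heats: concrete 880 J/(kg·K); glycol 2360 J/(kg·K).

T_f ≈ 53.6 °C

Heat lost by the concrete equals heat gained by the glycol:
0.161×880×(398 − T) = 1.27×2360×(T − 37.3)
141.68(398 − T) = 2997.2(T − 37.3)
3138.9 T = 168184  ⇒  T ≈ 53.58 °C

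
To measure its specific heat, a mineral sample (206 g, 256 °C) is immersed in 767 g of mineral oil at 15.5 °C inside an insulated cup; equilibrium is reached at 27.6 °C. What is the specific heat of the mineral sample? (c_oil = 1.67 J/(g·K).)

Heat lost by the mineral sample = heat gained by the oil:
206·c·(256 − 27.6) = 767·1.67·(27.6 − 15.5)
47050 c = 15499  ⇒  c ≈ 0.3294 J/(g·K)

c ≈ 0.329 J/(g·K)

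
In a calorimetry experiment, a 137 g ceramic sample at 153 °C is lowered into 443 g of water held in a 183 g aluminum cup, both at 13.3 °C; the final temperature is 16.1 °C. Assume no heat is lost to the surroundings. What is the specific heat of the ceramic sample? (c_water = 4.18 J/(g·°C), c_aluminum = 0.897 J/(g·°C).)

c ≈ 0.301 J/(g·°C)

Let T be the final temperature. ΣQ_i = 0:
137·c·(16.1 − 153) + 443·4.18·(16.1 − 13.3) + 183·0.897·(16.1 − 13.3) = 0
-18755 c = -5644.5
c = -5644.5/-18755 ≈ 0.301 J/(g·°C)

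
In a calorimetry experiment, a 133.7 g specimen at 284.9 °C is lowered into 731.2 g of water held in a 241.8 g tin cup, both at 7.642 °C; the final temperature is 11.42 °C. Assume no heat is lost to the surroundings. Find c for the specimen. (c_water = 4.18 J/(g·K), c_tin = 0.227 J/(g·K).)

c ≈ 0.321 J/(g·K)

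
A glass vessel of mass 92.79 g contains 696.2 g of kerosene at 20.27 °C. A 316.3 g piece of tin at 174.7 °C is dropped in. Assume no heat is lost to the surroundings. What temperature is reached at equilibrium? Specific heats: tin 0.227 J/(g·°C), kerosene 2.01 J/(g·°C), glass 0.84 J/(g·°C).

T_f ≈ 27.4 °C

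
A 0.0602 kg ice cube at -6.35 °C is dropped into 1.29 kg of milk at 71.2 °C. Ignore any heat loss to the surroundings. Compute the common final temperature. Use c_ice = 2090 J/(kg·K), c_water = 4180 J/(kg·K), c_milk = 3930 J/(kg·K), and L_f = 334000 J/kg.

T_f ≈ 63.9 °C

Heat gained plus heat lost sum to zero:
warm ice to 0 °C: 0.0602×2090×(0 − (-6.35)) = 798.94
  latent heat to melt: 0.0602×334000 = 20107
  meltwater 0→T: 0.0602×4180×T = 251.64 T
  milk: 5069.7(T − 71.2)
5321.3 T = 360963 − 20906 = 340057
T ≈ 63.90 °C — above 0 °C, consistent with complete melting.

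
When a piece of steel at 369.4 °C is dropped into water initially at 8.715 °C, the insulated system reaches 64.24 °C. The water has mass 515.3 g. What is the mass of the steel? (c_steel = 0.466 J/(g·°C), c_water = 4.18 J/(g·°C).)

m ≈ 841 g

Heat lost by the steel = heat gained by the water:
m×0.466×(369.4 − 64.24) = 515.3×4.18×(64.24 − 8.715)
142.2 m = 119598  ⇒  m ≈ 841 g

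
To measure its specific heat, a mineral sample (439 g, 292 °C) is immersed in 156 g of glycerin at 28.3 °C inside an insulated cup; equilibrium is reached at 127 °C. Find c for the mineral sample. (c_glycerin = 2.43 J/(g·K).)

Let T be the final temperature. ΣQ_i = 0:
439×c×(127 − 292) + 156×2.43×(127 − 28.3) = 0
-72435 c = -37415
c = -37415/-72435 ≈ 0.5165 J/(g·K)

c ≈ 0.517 J/(g·K)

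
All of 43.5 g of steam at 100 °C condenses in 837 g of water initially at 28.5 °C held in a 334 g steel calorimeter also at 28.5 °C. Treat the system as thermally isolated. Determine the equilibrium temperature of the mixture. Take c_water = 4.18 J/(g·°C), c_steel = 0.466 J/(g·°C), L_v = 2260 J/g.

Taking heat into each body as positive, Σ m c ΔT = 0:
latent heat released on condensation: 43.5×2260 = 98310; condensate cools 100→T: 43.5×4.18×(T − 100) = 181.83(T − 100); original water: 3498.7(T − 28.5); cup: 155.64(T − 28.5)
3836.1 T = 98310 + 18183 + 104148 = 220641
T ≈ 57.52 °C (< 100 °C, so full condensation is consistent).

T_f ≈ 57.5 °C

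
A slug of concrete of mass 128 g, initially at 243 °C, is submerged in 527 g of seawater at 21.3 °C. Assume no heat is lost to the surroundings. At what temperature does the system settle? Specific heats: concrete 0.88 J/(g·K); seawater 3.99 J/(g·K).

|Q_concrete| = |Q_seawater|:
128×0.88×(243 − T) = 527×3.99×(T − 21.3)
112.64(243 − T) = 2102.7(T − 21.3)
2215.4 T = 72160  ⇒  T ≈ 32.57 °C

T_f ≈ 32.6 °C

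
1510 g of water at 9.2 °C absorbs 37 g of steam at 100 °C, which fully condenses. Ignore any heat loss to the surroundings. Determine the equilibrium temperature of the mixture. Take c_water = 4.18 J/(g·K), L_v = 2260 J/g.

T_f ≈ 24.3 °C

Energy conservation, ΣQ = 0:
latent heat released on condensation: 37·2260 = 83620; condensate cools 100→T: 37·4.18·(T − 100) = 154.66(T − 100); original water: 6311.8(T − 9.2)
6466.5 T = 83620 + 15466 + 58069 = 157155
T ≈ 24.30 °C — below 100 °C, confirming all the steam condensed.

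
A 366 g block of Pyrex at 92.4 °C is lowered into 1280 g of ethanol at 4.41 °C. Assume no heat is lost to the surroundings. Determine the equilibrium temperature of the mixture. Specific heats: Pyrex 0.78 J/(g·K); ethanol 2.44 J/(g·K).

|Q_Pyrex| = |Q_ethanol|:
366×0.78×(92.4 − T) = 1280×2.44×(T − 4.41)
285.48(92.4 − T) = 3123.2(T − 4.41)
3408.7 T = 40152  ⇒  T ≈ 11.78 °C

T_f ≈ 11.8 °C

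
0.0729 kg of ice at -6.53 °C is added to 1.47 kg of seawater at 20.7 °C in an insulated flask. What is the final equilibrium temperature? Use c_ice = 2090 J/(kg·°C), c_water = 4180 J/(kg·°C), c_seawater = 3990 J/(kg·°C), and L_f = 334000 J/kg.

T_f ≈ 15.6 °C

Energy conservation, ΣQ = 0:
ice -6.53→0 °C: 0.0729×2090×6.53 = 994.92
  fusion: m_ice L_f = 0.0729×334000 = 24349
  warm the meltwater: 304.72 T
  seawater cools: 1.47×3990×(T − 20.7) = 5865.3(T − 20.7)
6170 T = 121412 − 25344 = 96068
T ≈ 15.57 °C — above 0 °C, consistent with complete melting.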